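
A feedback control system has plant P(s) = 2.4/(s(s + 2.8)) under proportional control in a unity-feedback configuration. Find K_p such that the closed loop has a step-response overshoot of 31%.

From %OS = 100·exp(−πζ/√(1−ζ²)) = 31%, ζ = −ln(0.31)/√(π²+ln²(0.31)) = 0.3493.
Characteristic equation s² + 2.8s + 2.4K_p = 0 gives ζ = 2.8/(2√(2.4K_p)).
Setting ζ = 0.3493: √(2.4K_p) = 2.8/(2·0.3493) = 4.008, so K_p = 16.06/2.4 = 6.69.

K_p = 6.69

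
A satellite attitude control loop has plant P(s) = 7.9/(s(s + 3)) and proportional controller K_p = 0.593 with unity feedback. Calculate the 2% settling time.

T_s ≈ 2.67 s

The closed-loop denominator s² + 3s + 4.685 gives ω_n = √4.685 = 2.164 and ζ = 3/(2ω_n) = 0.693.
2% settling time T_s ≈ 4/(ζω_n) = 4/1.5 = 2.67 s.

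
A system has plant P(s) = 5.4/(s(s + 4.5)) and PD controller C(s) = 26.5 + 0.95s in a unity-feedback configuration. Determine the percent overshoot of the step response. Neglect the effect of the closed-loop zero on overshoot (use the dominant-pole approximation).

25.1%

Forward path: (26.5 + 0.95s)·5.4/(s(s+4.5)). The closed-loop characteristic equation is s² + (4.5 + 5.4·0.95)s + 5.4·26.5 = 0.
That is s² + 9.63s + 143.1 = 0, so ω_n = 11.96 rad/s and ζ = 9.63/(2·11.96) = 0.4025.
%OS = 100·exp(−πζ/√(1−ζ²)) = 25.1%.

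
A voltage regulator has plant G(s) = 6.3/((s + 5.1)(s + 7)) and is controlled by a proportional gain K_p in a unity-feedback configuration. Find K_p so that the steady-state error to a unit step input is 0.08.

K_p = 65.2

The loop is type 0, so e_ss(step) = 1/(1 + K_pos) with K_pos = K_p·G(0).
G(0) = 0.1765. Require 1/(1 + K_p·0.1765) = 0.08, so 1 + 0.1765·K_p = 12.5.
K_p = (12.5 − 1)/0.1765 = 65.2.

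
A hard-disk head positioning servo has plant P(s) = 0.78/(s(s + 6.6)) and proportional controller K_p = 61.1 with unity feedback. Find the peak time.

T_p = 0.518 s

From 1 + K_pP(s) = 0: s² + 6.6s + 47.66 = 0 ⇒ ω_n = 6.903, ζ = 0.478.
Damped frequency ω_d = ω_n√(1−ζ²) = 6.064 rad/s, so peak time T_p = π/ω_d = 0.518 s.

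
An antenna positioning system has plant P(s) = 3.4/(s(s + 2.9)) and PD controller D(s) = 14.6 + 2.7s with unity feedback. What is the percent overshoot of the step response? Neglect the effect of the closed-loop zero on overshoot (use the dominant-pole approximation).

Forward path: (14.6 + 2.7s)·3.4/(s(s+2.9)). The closed-loop characteristic equation is s² + (2.9 + 3.4·2.7)s + 3.4·14.6 = 0.
That is s² + 12.08s + 49.64 = 0, so ω_n = 7.046 rad/s and ζ = 12.08/(2·7.046) = 0.8573.
%OS = 100·exp(−πζ/√(1−ζ²)) = 0.535%.

0.535%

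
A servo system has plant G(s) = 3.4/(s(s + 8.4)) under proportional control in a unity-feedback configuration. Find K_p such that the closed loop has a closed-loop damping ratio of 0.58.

K_p = 15.4

Closed-loop characteristic equation: s² + 8.4s + K_p·3.4 = 0.
So ω_n = √(3.4K_p) and 2ζω_n = 8.4, giving ζ = 8.4/(2√(3.4K_p)).
Setting ζ = 0.58: √(3.4K_p) = 8.4/(2·0.58) = 7.241, so K_p = 52.44/3.4 = 15.4.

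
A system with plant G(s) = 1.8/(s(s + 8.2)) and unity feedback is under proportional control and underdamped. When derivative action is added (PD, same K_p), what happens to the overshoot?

With PD the characteristic equation becomes s² + (a + K·K_d)s + K·K_p = 0; the damping term grows, ζ rises, overshoot falls.

decrease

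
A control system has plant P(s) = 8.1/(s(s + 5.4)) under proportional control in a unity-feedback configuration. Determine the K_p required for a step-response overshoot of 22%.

K_p = 4.77

From %OS = 100·exp(−πζ/√(1−ζ²)) = 22%, ζ = −ln(0.22)/√(π²+ln²(0.22)) = 0.4342.
Characteristic equation s² + 5.4s + 8.1K_p = 0 gives ζ = 5.4/(2√(8.1K_p)).
Setting ζ = 0.4342: √(8.1K_p) = 5.4/(2·0.4342) = 6.219, so K_p = 38.67/8.1 = 4.77.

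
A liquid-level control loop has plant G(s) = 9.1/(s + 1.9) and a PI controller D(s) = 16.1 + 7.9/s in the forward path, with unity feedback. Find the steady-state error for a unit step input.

0

The open loop D(s)G(s) has a pole at the origin (type 1), so the static position error constant is infinite and e_ss = 1/(1+∞) = 0.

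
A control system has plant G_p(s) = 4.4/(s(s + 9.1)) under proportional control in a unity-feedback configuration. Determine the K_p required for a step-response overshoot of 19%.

From %OS = 100·exp(−πζ/√(1−ζ²)) = 19%, ζ = −ln(0.19)/√(π²+ln²(0.19)) = 0.4673.
Characteristic equation s² + 9.1s + 4.4K_p = 0 gives ζ = 9.1/(2√(4.4K_p)).
Setting ζ = 0.4673: √(4.4K_p) = 9.1/(2·0.4673) = 9.736, so K_p = 94.79/4.4 = 21.5.

K_p = 21.5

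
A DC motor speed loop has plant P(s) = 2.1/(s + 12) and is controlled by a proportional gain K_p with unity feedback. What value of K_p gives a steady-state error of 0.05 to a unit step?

K_p = 109

Steady-state error for a unit step on this type-0 loop is 1/(1 + K_p·P(0)).
P(0) = 0.175. Require 1/(1 + K_p·0.175) = 0.05, so 1 + 0.175·K_p = 20.
K_p = (20 − 1)/0.175 = 109.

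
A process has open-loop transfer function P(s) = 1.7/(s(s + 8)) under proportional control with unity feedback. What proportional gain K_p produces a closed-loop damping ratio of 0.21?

K_p = 213

Closed-loop characteristic equation: s² + 8s + K_p·1.7 = 0.
So ω_n = √(1.7K_p) and 2ζω_n = 8, giving ζ = 8/(2√(1.7K_p)).
Setting ζ = 0.21: √(1.7K_p) = 8/(2·0.21) = 19.05, so K_p = 362.8/1.7 = 213.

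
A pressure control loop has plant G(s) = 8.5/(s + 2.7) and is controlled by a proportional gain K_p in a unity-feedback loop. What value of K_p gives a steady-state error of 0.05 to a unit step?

K_p = 6.04

The loop is type 0, so e_ss(step) = 1/(1 + K_pos) with K_pos = K_p·G(0).
G(0) = 3.148. Require 1/(1 + K_p·3.148) = 0.05, so 1 + 3.148·K_p = 20.
K_p = (20 − 1)/3.148 = 6.04.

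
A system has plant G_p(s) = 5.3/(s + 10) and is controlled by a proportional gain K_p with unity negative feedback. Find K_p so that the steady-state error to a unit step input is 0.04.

The loop is type 0, so e_ss(step) = 1/(1 + K_pos) with K_pos = K_p·G_p(0).
G_p(0) = 0.53. Require 1/(1 + K_p·0.53) = 0.04, so 1 + 0.53·K_p = 25.
K_p = (25 − 1)/0.53 = 45.3.

K_p = 45.3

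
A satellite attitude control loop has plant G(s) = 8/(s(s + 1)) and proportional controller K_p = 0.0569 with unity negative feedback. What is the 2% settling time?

T_s ≈ 8 s

Closed-loop characteristic equation: s² + 1s + 0.4552 = 0, so ω_n = 0.6747 rad/s and ζ = 1/(2·0.6747) = 0.7411.
2% settling time T_s ≈ 4/(ζω_n) = 4/0.5 = 8 s.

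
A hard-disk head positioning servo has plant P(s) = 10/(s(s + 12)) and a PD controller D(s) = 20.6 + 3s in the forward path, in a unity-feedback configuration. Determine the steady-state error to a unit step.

0

The open loop D(s)P(s) has a pole at the origin (type 1), so the static position error constant is infinite and e_ss = 1/(1+∞) = 0.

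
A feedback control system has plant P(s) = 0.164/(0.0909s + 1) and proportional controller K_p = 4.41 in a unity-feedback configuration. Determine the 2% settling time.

Closed loop: T(s) = K_p·P/(1+K_p·P) = 0.7232/(0.0909s + 1 + 0.7232), with pole at s = −(1 + 0.7232)/0.0909 = −18.96.
τ = 1/18.96 = 0.05275 s, so 2% settling time ≈ 4τ = 0.211 s.

T_s ≈ 0.211 s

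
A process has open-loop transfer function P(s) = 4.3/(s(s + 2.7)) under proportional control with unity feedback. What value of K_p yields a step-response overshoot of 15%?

K_p = 1.59

From %OS = 100·exp(−πζ/√(1−ζ²)) = 15%, ζ = −ln(0.15)/√(π²+ln²(0.15)) = 0.5169.
Characteristic equation s² + 2.7s + 4.3K_p = 0 gives ζ = 2.7/(2√(4.3K_p)).
Setting ζ = 0.5169: √(4.3K_p) = 2.7/(2·0.5169) = 2.612, so K_p = 6.82/4.3 = 1.59.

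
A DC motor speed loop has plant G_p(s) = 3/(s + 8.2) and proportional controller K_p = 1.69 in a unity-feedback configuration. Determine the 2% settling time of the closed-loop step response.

T_s ≈ 0.301 s

Closed-loop transfer function: T(s) = K_p·G_p(s)/(1 + K_p·G_p(s)) = 5.07/(s + 8.2 + 5.07) = 5.07/(s + 13.27).
Time constant τ = 1/13.27 = 0.07536 s, so the 2% settling time is about 4τ = 0.301 s.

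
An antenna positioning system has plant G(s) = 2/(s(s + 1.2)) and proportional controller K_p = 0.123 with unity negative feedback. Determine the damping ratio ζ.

ζ = 1.21

The closed-loop denominator is s(s+1.2) + 0.123·2 = s² + 1.2s + 0.246.
So ω_n² = 0.246 ⇒ ω_n = 0.496 rad/s, and ζ = 1.2/(2ω_n) = 1.21.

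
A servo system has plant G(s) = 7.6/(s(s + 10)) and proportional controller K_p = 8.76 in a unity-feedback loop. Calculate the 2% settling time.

The closed-loop denominator s² + 10s + 66.58 gives ω_n = √66.58 = 8.159 and ζ = 10/(2ω_n) = 0.6128.
2% settling time T_s ≈ 4/(ζω_n) = 4/5 = 0.8 s.

T_s ≈ 0.8 s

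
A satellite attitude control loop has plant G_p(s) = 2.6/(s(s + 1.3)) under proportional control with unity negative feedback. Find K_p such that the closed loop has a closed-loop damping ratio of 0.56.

K_p = 0.518

Closed-loop characteristic equation: s² + 1.3s + K_p·2.6 = 0.
So ω_n = √(2.6K_p) and 2ζω_n = 1.3, giving ζ = 1.3/(2√(2.6K_p)).
Setting ζ = 0.56: √(2.6K_p) = 1.3/(2·0.56) = 1.161, so K_p = 1.347/2.6 = 0.518.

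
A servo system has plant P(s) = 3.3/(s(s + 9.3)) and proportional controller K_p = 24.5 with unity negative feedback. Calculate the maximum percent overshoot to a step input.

Closed-loop characteristic equation: s² + 9.3s + 80.85 = 0, so ω_n = 8.992 rad/s and ζ = 9.3/(2·8.992) = 0.5171.
%OS = 100·exp(−πζ/√(1−ζ²)) = 100·exp(−π·0.5171/√0.7326) = 15%.

15%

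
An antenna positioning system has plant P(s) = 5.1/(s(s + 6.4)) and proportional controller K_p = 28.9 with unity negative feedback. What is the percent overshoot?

Closed-loop characteristic equation: s² + 6.4s + 147.4 = 0, so ω_n = 12.14 rad/s and ζ = 6.4/(2·12.14) = 0.2636.
%OS = 100·exp(−πζ/√(1−ζ²)) = 100·exp(−π·0.2636/√0.9305) = 42.4%.

42.4%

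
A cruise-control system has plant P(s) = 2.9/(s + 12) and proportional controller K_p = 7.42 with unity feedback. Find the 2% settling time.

Closed-loop transfer function: T(s) = K_p·P(s)/(1 + K_p·P(s)) = 21.52/(s + 12 + 21.52) = 21.52/(s + 33.52).
Time constant τ = 1/33.52 = 0.02983 s, so the 2% settling time is about 4τ = 0.119 s.

T_s ≈ 0.119 s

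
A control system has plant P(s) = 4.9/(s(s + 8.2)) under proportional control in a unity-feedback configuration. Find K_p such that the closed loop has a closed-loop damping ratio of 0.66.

K_p = 7.88

Closed-loop characteristic equation: s² + 8.2s + K_p·4.9 = 0.
So ω_n = √(4.9K_p) and 2ζω_n = 8.2, giving ζ = 8.2/(2√(4.9K_p)).
Setting ζ = 0.66: √(4.9K_p) = 8.2/(2·0.66) = 6.212, so K_p = 38.59/4.9 = 7.88.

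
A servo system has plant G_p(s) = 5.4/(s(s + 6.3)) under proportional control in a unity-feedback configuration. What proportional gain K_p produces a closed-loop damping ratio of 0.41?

K_p = 10.9

Closed-loop characteristic equation: s² + 6.3s + K_p·5.4 = 0.
So ω_n = √(5.4K_p) and 2ζω_n = 6.3, giving ζ = 6.3/(2√(5.4K_p)).
Setting ζ = 0.41: √(5.4K_p) = 6.3/(2·0.41) = 7.683, so K_p = 59.03/5.4 = 10.9.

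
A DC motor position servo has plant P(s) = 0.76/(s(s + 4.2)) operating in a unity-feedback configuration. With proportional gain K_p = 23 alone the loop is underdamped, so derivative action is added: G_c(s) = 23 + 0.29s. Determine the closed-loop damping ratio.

Forward path: (23 + 0.29s)·0.76/(s(s+4.2)). The closed-loop characteristic equation is s² + (4.2 + 0.76·0.29)s + 0.76·23 = 0.
That is s² + 4.42s + 17.48 = 0, so ω_n = 4.181 rad/s and ζ = 4.42/(2·4.181) = 0.5286.

ζ = 0.529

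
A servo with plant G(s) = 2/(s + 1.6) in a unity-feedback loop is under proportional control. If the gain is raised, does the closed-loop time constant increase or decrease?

Closed-loop pole is at s = −(1.6+K_p·2); larger K_p moves it further left, so τ = 1/(1.6+K_p·2) decreases.

decrease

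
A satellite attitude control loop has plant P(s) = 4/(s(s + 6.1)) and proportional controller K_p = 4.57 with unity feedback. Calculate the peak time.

From 1 + K_pP(s) = 0: s² + 6.1s + 18.28 = 0 ⇒ ω_n = 4.276, ζ = 0.7134.
Damped frequency ω_d = ω_n√(1−ζ²) = 2.996 rad/s, so peak time T_p = π/ω_d = 1.05 s.

T_p = 1.05 s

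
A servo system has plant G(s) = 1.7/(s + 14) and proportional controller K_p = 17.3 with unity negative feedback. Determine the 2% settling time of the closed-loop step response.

Closed-loop transfer function: T(s) = K_p·G(s)/(1 + K_p·G(s)) = 29.41/(s + 14 + 29.41) = 29.41/(s + 43.41).
Time constant τ = 1/43.41 = 0.02304 s, so the 2% settling time is about 4τ = 0.0921 s.

T_s ≈ 0.0921 s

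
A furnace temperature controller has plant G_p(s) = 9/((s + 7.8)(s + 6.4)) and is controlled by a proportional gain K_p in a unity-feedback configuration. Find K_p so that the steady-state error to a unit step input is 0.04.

For a type-0 loop with proportional control, e_ss = 1/(1 + K_p·G_p(0)).
G_p(0) = 0.1803. Require 1/(1 + K_p·0.1803) = 0.04, so 1 + 0.1803·K_p = 25.
K_p = (25 − 1)/0.1803 = 133.

K_p = 133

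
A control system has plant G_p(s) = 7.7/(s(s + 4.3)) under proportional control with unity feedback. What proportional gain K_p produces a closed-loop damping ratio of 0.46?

Closed-loop characteristic equation: s² + 4.3s + K_p·7.7 = 0.
So ω_n = √(7.7K_p) and 2ζω_n = 4.3, giving ζ = 4.3/(2√(7.7K_p)).
Setting ζ = 0.46: √(7.7K_p) = 4.3/(2·0.46) = 4.674, so K_p = 21.85/7.7 = 2.84.

K_p = 2.84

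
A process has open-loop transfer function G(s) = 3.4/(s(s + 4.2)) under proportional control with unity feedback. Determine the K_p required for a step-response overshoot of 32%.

From %OS = 100·exp(−πζ/√(1−ζ²)) = 32%, ζ = −ln(0.32)/√(π²+ln²(0.32)) = 0.341.
Characteristic equation s² + 4.2s + 3.4K_p = 0 gives ζ = 4.2/(2√(3.4K_p)).
Setting ζ = 0.341: √(3.4K_p) = 4.2/(2·0.341) = 6.159, so K_p = 37.93/3.4 = 11.2.

K_p = 11.2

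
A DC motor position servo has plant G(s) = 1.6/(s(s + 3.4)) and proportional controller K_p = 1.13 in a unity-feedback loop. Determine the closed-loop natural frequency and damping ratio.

ω_n = 1.34 rad/s, ζ = 1.26

1 + K_p·G(s) = 0 gives s² + 3.4s + 1.808 = 0.
Matching s² + 2ζω_n s + ω_n²: ω_n = √1.808 = 1.345 rad/s and 2ζω_n = 3.4, so ζ = 3.4/(2·1.345) = 1.26.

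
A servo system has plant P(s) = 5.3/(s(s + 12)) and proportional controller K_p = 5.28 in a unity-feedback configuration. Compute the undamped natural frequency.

ω_n = 5.29 rad/s

The closed-loop denominator is s(s+12) + 5.28·5.3 = s² + 12s + 27.98.
So ω_n² = 27.98 ⇒ ω_n = 5.29 rad/s, and ζ = 12/(2ω_n) = 1.13.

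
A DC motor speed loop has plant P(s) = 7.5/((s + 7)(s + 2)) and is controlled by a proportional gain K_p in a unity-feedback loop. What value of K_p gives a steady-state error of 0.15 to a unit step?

K_p = 10.6

The loop is type 0, so e_ss(step) = 1/(1 + K_pos) with K_pos = K_p·P(0).
P(0) = 0.5357. Require 1/(1 + K_p·0.5357) = 0.15, so 1 + 0.5357·K_p = 6.667.
K_p = (6.667 − 1)/0.5357 = 10.6.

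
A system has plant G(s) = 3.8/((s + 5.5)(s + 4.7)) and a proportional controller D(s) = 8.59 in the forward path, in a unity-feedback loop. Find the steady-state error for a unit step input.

The loop is type 0. Static position error constant K_pos = D(0)·G(0) = 8.59·0.147 = 1.263.
Steady-state error to a unit step: e_ss = 1/(1+K_pos) = 1/2.263 = 0.442.

0.442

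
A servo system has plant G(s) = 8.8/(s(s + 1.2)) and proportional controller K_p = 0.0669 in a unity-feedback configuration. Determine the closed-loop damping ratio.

With unity feedback the closed-loop characteristic equation is s² + 1.2s + 0.0669·8.8 = s² + 1.2s + 0.5887 = 0.
So ω_n² = 0.5887 ⇒ ω_n = 0.7673 rad/s, and ζ = 1.2/(2ω_n) = 0.782.

ζ = 0.782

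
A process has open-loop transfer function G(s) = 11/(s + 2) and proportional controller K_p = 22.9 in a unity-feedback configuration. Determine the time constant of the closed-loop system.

Closed-loop transfer function: T(s) = K_p·G(s)/(1 + K_p·G(s)) = 251.9/(s + 2 + 251.9) = 251.9/(s + 253.9).
Time constant τ = 1/253.9 = 0.00394 s.

τ = 0.00394 s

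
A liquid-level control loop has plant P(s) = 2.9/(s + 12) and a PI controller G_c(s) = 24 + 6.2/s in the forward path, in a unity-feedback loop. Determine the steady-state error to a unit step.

The open loop G_c(s)P(s) has a pole at the origin (type 1), so the static position error constant is infinite and e_ss = 1/(1+∞) = 0.

0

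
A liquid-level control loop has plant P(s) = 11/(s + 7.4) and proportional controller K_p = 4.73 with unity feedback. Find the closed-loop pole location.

s = -59.43

Closed-loop transfer function: T(s) = K_p·P(s)/(1 + K_p·P(s)) = 52.03/(s + 7.4 + 52.03) = 52.03/(s + 59.43).
The closed-loop pole is at s = −59.43.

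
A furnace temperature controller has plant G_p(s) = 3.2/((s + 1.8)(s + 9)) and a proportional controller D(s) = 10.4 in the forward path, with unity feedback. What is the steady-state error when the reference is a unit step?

0.327

The loop is type 0. Static position error constant K_pos = D(0)·G_p(0) = 10.4·0.1975 = 2.054.
Steady-state error to a unit step: e_ss = 1/(1+K_pos) = 1/3.054 = 0.327.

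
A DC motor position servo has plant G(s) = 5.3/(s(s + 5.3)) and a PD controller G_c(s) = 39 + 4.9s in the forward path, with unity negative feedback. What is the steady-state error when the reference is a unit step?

0

The open loop G_c(s)G(s) has a pole at the origin (type 1), so the static position error constant is infinite and e_ss = 1/(1+∞) = 0.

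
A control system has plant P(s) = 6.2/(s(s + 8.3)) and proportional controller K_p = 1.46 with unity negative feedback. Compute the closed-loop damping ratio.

With unity feedback the closed-loop characteristic equation is s² + 8.3s + 1.46·6.2 = s² + 8.3s + 9.052 = 0.
Matching s² + 2ζω_n s + ω_n²: ω_n = √9.052 = 3.009 rad/s and 2ζω_n = 8.3, so ζ = 8.3/(2·3.009) = 1.38.

ζ = 1.38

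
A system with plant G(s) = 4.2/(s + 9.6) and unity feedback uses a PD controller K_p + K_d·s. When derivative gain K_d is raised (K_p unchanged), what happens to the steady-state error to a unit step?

At s = 0 the derivative term contributes nothing: C(0) = K_p regardless of K_d, so K_pos = K_p·G(0) and e_ss are unchanged.

unchanged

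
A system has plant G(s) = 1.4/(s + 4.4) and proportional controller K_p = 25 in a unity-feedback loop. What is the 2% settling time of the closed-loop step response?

T_s ≈ 0.102 s

Closed-loop transfer function: T(s) = K_p·G(s)/(1 + K_p·G(s)) = 35/(s + 4.4 + 35) = 35/(s + 39.4).
Time constant τ = 1/39.4 = 0.02538 s, so the 2% settling time is about 4τ = 0.102 s.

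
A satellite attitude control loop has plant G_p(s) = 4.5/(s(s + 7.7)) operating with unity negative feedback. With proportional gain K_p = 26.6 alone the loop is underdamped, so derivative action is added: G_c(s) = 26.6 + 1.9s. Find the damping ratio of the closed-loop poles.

Forward path: (26.6 + 1.9s)·4.5/(s(s+7.7)). The closed-loop characteristic equation is s² + (7.7 + 4.5·1.9)s + 4.5·26.6 = 0.
That is s² + 16.25s + 119.7 = 0, so ω_n = 10.94 rad/s and ζ = 16.25/(2·10.94) = 0.7426.

ζ = 0.743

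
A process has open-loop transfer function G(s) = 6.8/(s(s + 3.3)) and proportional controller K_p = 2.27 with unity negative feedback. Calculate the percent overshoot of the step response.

Closed-loop characteristic equation: s² + 3.3s + 15.44 = 0, so ω_n = 3.929 rad/s and ζ = 3.3/(2·3.929) = 0.42.
%OS = 100·exp(−πζ/√(1−ζ²)) = 100·exp(−π·0.42/√0.8236) = 23.4%.

23.4%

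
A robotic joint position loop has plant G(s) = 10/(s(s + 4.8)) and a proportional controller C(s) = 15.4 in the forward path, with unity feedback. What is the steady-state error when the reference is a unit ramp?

The loop has one pole at the origin (type 1). Velocity error constant K_v = lim_{s→0} s·C(s)G(s) = 15.4·10/4.8 = 32.08.
Steady-state error to a unit ramp: e_ss = 1/K_v = 0.0312.

0.0312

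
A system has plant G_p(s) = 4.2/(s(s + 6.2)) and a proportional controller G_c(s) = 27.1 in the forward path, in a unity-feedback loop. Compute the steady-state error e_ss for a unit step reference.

0

The open loop G_c(s)G_p(s) has a pole at the origin (type 1), so the static position error constant is infinite and e_ss = 1/(1+∞) = 0.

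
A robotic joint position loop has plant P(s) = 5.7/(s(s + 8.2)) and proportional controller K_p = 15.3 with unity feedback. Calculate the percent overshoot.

From 1 + K_pP(s) = 0: s² + 8.2s + 87.21 = 0 ⇒ ω_n = 9.339, ζ = 0.439.
%OS = 100·exp(−πζ/√(1−ζ²)) = 100·exp(−π·0.439/√0.8072) = 21.5%.

21.5%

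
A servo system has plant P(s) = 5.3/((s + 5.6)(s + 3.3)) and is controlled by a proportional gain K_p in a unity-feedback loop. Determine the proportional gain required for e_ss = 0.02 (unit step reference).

Steady-state error for a unit step on this type-0 loop is 1/(1 + K_p·P(0)).
P(0) = 0.2868. Require 1/(1 + K_p·0.2868) = 0.02, so 1 + 0.2868·K_p = 50.
K_p = (50 − 1)/0.2868 = 171.

K_p = 171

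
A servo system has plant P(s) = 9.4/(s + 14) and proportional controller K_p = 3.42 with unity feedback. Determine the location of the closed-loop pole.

s = -46.15

Closed-loop transfer function: T(s) = K_p·P(s)/(1 + K_p·P(s)) = 32.15/(s + 14 + 32.15) = 32.15/(s + 46.15).
The closed-loop pole is at s = −46.15.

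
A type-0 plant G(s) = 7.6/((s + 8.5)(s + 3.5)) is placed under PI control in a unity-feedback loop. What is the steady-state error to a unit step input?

0

The PI controller's integrator makes the forward path type 1, so e_ss to a step is zero.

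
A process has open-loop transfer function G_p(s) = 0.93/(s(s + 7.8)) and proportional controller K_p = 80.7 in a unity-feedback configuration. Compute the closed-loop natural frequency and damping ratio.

1 + K_p·G_p(s) = 0 gives s² + 7.8s + 75.05 = 0.
Matching s² + 2ζω_n s + ω_n²: ω_n = √75.05 = 8.663 rad/s and 2ζω_n = 7.8, so ζ = 7.8/(2·8.663) = 0.45.

ω_n = 8.66 rad/s, ζ = 0.45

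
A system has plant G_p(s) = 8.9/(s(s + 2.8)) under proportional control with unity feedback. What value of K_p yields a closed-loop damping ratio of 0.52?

K_p = 0.814

Closed-loop characteristic equation: s² + 2.8s + K_p·8.9 = 0.
So ω_n = √(8.9K_p) and 2ζω_n = 2.8, giving ζ = 2.8/(2√(8.9K_p)).
Setting ζ = 0.52: √(8.9K_p) = 2.8/(2·0.52) = 2.692, so K_p = 7.249/8.9 = 0.814.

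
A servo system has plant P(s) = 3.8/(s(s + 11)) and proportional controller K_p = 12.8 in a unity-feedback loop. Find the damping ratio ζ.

The closed-loop denominator is s(s+11) + 12.8·3.8 = s² + 11s + 48.64.
So ω_n² = 48.64 ⇒ ω_n = 6.974 rad/s, and ζ = 11/(2ω_n) = 0.789.

ζ = 0.789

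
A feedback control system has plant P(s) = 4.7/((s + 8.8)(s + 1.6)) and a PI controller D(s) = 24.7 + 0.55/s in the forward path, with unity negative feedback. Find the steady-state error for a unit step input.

The open loop D(s)P(s) has a pole at the origin (type 1), so the static position error constant is infinite and e_ss = 1/(1+∞) = 0.

0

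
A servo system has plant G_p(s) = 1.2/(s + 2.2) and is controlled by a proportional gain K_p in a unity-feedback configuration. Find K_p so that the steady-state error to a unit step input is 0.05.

The loop is type 0, so e_ss(step) = 1/(1 + K_pos) with K_pos = K_p·G_p(0).
G_p(0) = 0.5455. Require 1/(1 + K_p·0.5455) = 0.05, so 1 + 0.5455·K_p = 20.
K_p = (20 − 1)/0.5455 = 34.8.

K_p = 34.8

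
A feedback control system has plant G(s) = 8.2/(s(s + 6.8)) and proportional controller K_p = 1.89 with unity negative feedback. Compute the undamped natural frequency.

ω_n = 3.94 rad/s

With unity feedback the closed-loop characteristic equation is s² + 6.8s + 1.89·8.2 = s² + 6.8s + 15.5 = 0.
So ω_n² = 15.5 ⇒ ω_n = 3.937 rad/s, and ζ = 6.8/(2ω_n) = 0.864.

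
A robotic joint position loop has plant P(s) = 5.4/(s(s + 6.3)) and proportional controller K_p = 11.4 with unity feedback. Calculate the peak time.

From 1 + K_pP(s) = 0: s² + 6.3s + 61.56 = 0 ⇒ ω_n = 7.846, ζ = 0.4015.
Damped frequency ω_d = ω_n√(1−ζ²) = 7.186 rad/s, so peak time T_p = π/ω_d = 0.437 s.

T_p = 0.437 s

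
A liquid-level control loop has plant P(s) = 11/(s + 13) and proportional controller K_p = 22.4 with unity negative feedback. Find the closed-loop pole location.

Closed-loop transfer function: T(s) = K_p·P(s)/(1 + K_p·P(s)) = 246.4/(s + 13 + 246.4) = 246.4/(s + 259.4).
The closed-loop pole is at s = −259.4.

s = -259.4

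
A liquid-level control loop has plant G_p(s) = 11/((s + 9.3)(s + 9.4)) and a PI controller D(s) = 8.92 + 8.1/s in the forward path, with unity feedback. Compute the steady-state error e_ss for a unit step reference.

0

The open loop D(s)G_p(s) has a pole at the origin (type 1), so the static position error constant is infinite and e_ss = 1/(1+∞) = 0.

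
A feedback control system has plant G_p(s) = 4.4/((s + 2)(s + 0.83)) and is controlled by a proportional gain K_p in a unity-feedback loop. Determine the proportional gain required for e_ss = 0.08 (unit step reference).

Steady-state error for a unit step on this type-0 loop is 1/(1 + K_p·G_p(0)).
G_p(0) = 2.651. Require 1/(1 + K_p·2.651) = 0.08, so 1 + 2.651·K_p = 12.5.
K_p = (12.5 − 1)/2.651 = 4.34.

K_p = 4.34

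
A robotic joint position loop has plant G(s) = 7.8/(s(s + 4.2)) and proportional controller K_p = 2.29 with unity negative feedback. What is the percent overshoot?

16.6%

The closed-loop denominator s² + 4.2s + 17.86 gives ω_n = √17.86 = 4.226 and ζ = 4.2/(2ω_n) = 0.4969.
%OS = 100·exp(−πζ/√(1−ζ²)) = 100·exp(−π·0.4969/√0.7531) = 16.6%.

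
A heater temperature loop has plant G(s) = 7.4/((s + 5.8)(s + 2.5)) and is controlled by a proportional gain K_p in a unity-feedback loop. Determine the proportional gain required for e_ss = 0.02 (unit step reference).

Steady-state error for a unit step on this type-0 loop is 1/(1 + K_p·G(0)).
G(0) = 0.5103. Require 1/(1 + K_p·0.5103) = 0.02, so 1 + 0.5103·K_p = 50.
K_p = (50 − 1)/0.5103 = 96.

K_p = 96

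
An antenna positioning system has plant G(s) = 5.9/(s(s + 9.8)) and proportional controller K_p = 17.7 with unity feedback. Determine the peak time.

T_p = 0.35 s

Closed-loop characteristic equation: s² + 9.8s + 104.4 = 0, so ω_n = 10.22 rad/s and ζ = 9.8/(2·10.22) = 0.4795.
Damped frequency ω_d = ω_n√(1−ζ²) = 8.968 rad/s, so peak time T_p = π/ω_d = 0.35 s.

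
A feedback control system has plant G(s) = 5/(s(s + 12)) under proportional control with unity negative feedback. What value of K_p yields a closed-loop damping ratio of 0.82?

Closed-loop characteristic equation: s² + 12s + K_p·5 = 0.
So ω_n = √(5K_p) and 2ζω_n = 12, giving ζ = 12/(2√(5K_p)).
Setting ζ = 0.82: √(5K_p) = 12/(2·0.82) = 7.317, so K_p = 53.54/5 = 10.7.

K_p = 10.7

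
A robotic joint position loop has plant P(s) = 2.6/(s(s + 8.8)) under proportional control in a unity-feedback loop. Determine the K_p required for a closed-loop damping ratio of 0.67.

Closed-loop characteristic equation: s² + 8.8s + K_p·2.6 = 0.
So ω_n = √(2.6K_p) and 2ζω_n = 8.8, giving ζ = 8.8/(2√(2.6K_p)).
Setting ζ = 0.67: √(2.6K_p) = 8.8/(2·0.67) = 6.567, so K_p = 43.13/2.6 = 16.6.

K_p = 16.6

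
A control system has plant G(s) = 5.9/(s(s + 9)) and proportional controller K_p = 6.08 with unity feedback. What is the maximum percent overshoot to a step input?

2.8%

The closed-loop denominator s² + 9s + 35.87 gives ω_n = √35.87 = 5.989 and ζ = 9/(2ω_n) = 0.7513.
%OS = 100·exp(−πζ/√(1−ζ²)) = 100·exp(−π·0.7513/√0.4355) = 2.8%.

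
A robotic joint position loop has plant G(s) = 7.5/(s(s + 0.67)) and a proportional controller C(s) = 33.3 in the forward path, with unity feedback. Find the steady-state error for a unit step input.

The open loop C(s)G(s) has a pole at the origin (type 1), so the static position error constant is infinite and e_ss = 1/(1+∞) = 0.

0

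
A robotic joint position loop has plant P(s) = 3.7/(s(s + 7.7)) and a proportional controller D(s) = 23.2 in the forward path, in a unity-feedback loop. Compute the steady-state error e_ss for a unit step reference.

0

The open loop D(s)P(s) has a pole at the origin (type 1), so the static position error constant is infinite and e_ss = 1/(1+∞) = 0.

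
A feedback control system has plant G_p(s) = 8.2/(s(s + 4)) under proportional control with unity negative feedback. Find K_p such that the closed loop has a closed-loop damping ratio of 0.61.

Closed-loop characteristic equation: s² + 4s + K_p·8.2 = 0.
So ω_n = √(8.2K_p) and 2ζω_n = 4, giving ζ = 4/(2√(8.2K_p)).
Setting ζ = 0.61: √(8.2K_p) = 4/(2·0.61) = 3.279, so K_p = 10.75/8.2 = 1.31.

K_p = 1.31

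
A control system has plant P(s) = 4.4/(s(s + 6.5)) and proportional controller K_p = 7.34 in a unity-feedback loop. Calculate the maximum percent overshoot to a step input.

Closed-loop characteristic equation: s² + 6.5s + 32.3 = 0, so ω_n = 5.683 rad/s and ζ = 6.5/(2·5.683) = 0.5719.
%OS = 100·exp(−πζ/√(1−ζ²)) = 100·exp(−π·0.5719/√0.6729) = 11.2%.

11.2%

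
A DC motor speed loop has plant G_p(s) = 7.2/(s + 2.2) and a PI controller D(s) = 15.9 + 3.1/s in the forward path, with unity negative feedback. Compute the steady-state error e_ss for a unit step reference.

0

The open loop D(s)G_p(s) has a pole at the origin (type 1), so the static position error constant is infinite and e_ss = 1/(1+∞) = 0.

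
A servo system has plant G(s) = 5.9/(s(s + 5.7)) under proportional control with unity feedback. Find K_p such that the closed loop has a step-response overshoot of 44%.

From %OS = 100·exp(−πζ/√(1−ζ²)) = 44%, ζ = −ln(0.44)/√(π²+ln²(0.44)) = 0.2528.
Characteristic equation s² + 5.7s + 5.9K_p = 0 gives ζ = 5.7/(2√(5.9K_p)).
Setting ζ = 0.2528: √(5.9K_p) = 5.7/(2·0.2528) = 11.27, so K_p = 127.1/5.9 = 21.5.

K_p = 21.5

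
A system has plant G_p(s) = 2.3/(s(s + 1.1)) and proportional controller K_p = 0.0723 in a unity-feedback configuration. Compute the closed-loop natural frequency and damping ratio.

ω_n = 0.408 rad/s, ζ = 1.35

With unity feedback the closed-loop characteristic equation is s² + 1.1s + 0.0723·2.3 = s² + 1.1s + 0.1663 = 0.
So ω_n² = 0.1663 ⇒ ω_n = 0.4078 rad/s, and ζ = 1.1/(2ω_n) = 1.35.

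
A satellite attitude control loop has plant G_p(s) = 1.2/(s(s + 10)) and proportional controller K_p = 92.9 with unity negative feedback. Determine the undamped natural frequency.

ω_n = 10.6 rad/s

With unity feedback the closed-loop characteristic equation is s² + 10s + 92.9·1.2 = s² + 10s + 111.5 = 0.
Matching s² + 2ζω_n s + ω_n²: ω_n = √111.5 = 10.56 rad/s and 2ζω_n = 10, so ζ = 10/(2·10.56) = 0.474.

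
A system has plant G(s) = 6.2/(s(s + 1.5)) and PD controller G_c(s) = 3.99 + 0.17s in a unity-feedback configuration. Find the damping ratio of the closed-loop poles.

ζ = 0.257

Forward path: (3.99 + 0.17s)·6.2/(s(s+1.5)). The closed-loop characteristic equation is s² + (1.5 + 6.2·0.17)s + 6.2·3.99 = 0.
That is s² + 2.554s + 24.74 = 0, so ω_n = 4.974 rad/s and ζ = 2.554/(2·4.974) = 0.2567.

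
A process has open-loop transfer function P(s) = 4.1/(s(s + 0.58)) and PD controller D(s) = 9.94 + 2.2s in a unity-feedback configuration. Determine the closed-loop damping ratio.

Forward path: (9.94 + 2.2s)·4.1/(s(s+0.58)). The closed-loop characteristic equation is s² + (0.58 + 4.1·2.2)s + 4.1·9.94 = 0.
That is s² + 9.6s + 40.75 = 0, so ω_n = 6.384 rad/s and ζ = 9.6/(2·6.384) = 0.7519.

ζ = 0.752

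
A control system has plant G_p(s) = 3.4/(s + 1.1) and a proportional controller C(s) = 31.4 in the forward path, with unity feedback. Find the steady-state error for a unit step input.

The loop is type 0. Static position error constant K_pos = C(0)·G_p(0) = 31.4·3.091 = 97.05.
Steady-state error to a unit step: e_ss = 1/(1+K_pos) = 1/98.05 = 0.0102.

0.0102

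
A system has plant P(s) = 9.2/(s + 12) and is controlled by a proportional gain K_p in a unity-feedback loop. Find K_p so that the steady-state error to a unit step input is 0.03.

For a type-0 loop with proportional control, e_ss = 1/(1 + K_p·P(0)).
P(0) = 0.7667. Require 1/(1 + K_p·0.7667) = 0.03, so 1 + 0.7667·K_p = 33.33.
K_p = (33.33 − 1)/0.7667 = 42.2.

K_p = 42.2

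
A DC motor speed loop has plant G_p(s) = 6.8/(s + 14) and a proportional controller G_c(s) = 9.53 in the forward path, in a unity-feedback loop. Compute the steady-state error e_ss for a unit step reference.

The loop is type 0. Static position error constant K_pos = G_c(0)·G_p(0) = 9.53·0.4857 = 4.629.
Steady-state error to a unit step: e_ss = 1/(1+K_pos) = 1/5.629 = 0.178.

0.178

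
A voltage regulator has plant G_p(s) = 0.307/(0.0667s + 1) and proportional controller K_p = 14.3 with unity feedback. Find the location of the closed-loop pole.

s = -80.81

Closed loop: T(s) = K_p·G_p/(1+K_p·G_p) = 4.39/(0.0667s + 1 + 4.39), with pole at s = −(1 + 4.39)/0.0667 = −80.81.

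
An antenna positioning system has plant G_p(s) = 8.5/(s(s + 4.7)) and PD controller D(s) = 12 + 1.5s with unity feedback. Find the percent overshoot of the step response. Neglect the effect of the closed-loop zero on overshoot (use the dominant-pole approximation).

Forward path: (12 + 1.5s)·8.5/(s(s+4.7)). The closed-loop characteristic equation is s² + (4.7 + 8.5·1.5)s + 8.5·12 = 0.
That is s² + 17.45s + 102 = 0, so ω_n = 10.1 rad/s and ζ = 17.45/(2·10.1) = 0.8639.
%OS = 100·exp(−πζ/√(1−ζ²)) = 0.457%.

0.457%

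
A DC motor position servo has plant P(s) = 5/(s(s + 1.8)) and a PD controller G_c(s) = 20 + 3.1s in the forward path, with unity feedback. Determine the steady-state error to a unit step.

0

The open loop G_c(s)P(s) has a pole at the origin (type 1), so the static position error constant is infinite and e_ss = 1/(1+∞) = 0.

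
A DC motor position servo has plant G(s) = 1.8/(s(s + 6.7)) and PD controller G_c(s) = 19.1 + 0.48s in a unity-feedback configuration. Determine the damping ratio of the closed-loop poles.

ζ = 0.645

Forward path: (19.1 + 0.48s)·1.8/(s(s+6.7)). The closed-loop characteristic equation is s² + (6.7 + 1.8·0.48)s + 1.8·19.1 = 0.
That is s² + 7.564s + 34.38 = 0, so ω_n = 5.863 rad/s and ζ = 7.564/(2·5.863) = 0.645.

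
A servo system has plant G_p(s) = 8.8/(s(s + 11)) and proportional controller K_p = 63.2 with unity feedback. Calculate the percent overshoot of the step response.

47.1%

Closed-loop characteristic equation: s² + 11s + 556.2 = 0, so ω_n = 23.58 rad/s and ζ = 11/(2·23.58) = 0.2332.
%OS = 100·exp(−πζ/√(1−ζ²)) = 100·exp(−π·0.2332/√0.9456) = 47.1%.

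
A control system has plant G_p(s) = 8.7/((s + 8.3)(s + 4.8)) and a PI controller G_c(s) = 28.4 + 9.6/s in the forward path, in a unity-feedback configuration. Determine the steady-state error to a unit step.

The open loop G_c(s)G_p(s) has a pole at the origin (type 1), so the static position error constant is infinite and e_ss = 1/(1+∞) = 0.

0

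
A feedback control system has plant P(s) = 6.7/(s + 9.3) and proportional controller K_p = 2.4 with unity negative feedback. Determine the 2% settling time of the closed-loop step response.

T_s ≈ 0.158 s

Closed-loop transfer function: T(s) = K_p·P(s)/(1 + K_p·P(s)) = 16.08/(s + 9.3 + 16.08) = 16.08/(s + 25.38).
Time constant τ = 1/25.38 = 0.0394 s, so the 2% settling time is about 4τ = 0.158 s.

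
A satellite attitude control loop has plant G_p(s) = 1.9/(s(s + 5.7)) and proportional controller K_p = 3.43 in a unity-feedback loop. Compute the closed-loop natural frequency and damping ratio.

The closed-loop denominator is s(s+5.7) + 3.43·1.9 = s² + 5.7s + 6.517.
Matching s² + 2ζω_n s + ω_n²: ω_n = √6.517 = 2.553 rad/s and 2ζω_n = 5.7, so ζ = 5.7/(2·2.553) = 1.12.

ω_n = 2.55 rad/s, ζ = 1.12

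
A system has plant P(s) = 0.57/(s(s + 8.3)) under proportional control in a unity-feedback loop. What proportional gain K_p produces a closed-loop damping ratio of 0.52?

Closed-loop characteristic equation: s² + 8.3s + K_p·0.57 = 0.
So ω_n = √(0.57K_p) and 2ζω_n = 8.3, giving ζ = 8.3/(2√(0.57K_p)).
Setting ζ = 0.52: √(0.57K_p) = 8.3/(2·0.52) = 7.981, so K_p = 63.69/0.57 = 112.

K_p = 112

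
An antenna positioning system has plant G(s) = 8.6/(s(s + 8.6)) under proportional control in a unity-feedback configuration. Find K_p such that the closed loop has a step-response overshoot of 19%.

K_p = 9.84

From %OS = 100·exp(−πζ/√(1−ζ²)) = 19%, ζ = −ln(0.19)/√(π²+ln²(0.19)) = 0.4673.
Characteristic equation s² + 8.6s + 8.6K_p = 0 gives ζ = 8.6/(2√(8.6K_p)).
Setting ζ = 0.4673: √(8.6K_p) = 8.6/(2·0.4673) = 9.201, so K_p = 84.66/8.6 = 9.84.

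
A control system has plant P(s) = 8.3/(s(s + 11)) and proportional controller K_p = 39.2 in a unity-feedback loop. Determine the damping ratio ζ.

The closed-loop denominator is s(s+11) + 39.2·8.3 = s² + 11s + 325.4.
So ω_n² = 325.4 ⇒ ω_n = 18.04 rad/s, and ζ = 11/(2ω_n) = 0.305.

ζ = 0.305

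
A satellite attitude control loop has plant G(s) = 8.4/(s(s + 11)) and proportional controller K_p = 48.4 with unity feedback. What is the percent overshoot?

Closed-loop characteristic equation: s² + 11s + 406.6 = 0, so ω_n = 20.16 rad/s and ζ = 11/(2·20.16) = 0.2728.
%OS = 100·exp(−πζ/√(1−ζ²)) = 100·exp(−π·0.2728/√0.9256) = 41%.

41%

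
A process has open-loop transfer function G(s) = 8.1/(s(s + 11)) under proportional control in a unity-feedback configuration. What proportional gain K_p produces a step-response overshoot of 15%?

K_p = 14

From %OS = 100·exp(−πζ/√(1−ζ²)) = 15%, ζ = −ln(0.15)/√(π²+ln²(0.15)) = 0.5169.
Characteristic equation s² + 11s + 8.1K_p = 0 gives ζ = 11/(2√(8.1K_p)).
Setting ζ = 0.5169: √(8.1K_p) = 11/(2·0.5169) = 10.64, so K_p = 113.2/8.1 = 14.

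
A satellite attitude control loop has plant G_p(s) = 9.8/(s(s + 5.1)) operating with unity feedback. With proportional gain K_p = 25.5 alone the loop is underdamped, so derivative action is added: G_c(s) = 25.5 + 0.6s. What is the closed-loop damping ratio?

Forward path: (25.5 + 0.6s)·9.8/(s(s+5.1)). The closed-loop characteristic equation is s² + (5.1 + 9.8·0.6)s + 9.8·25.5 = 0.
That is s² + 10.98s + 249.9 = 0, so ω_n = 15.81 rad/s and ζ = 10.98/(2·15.81) = 0.3473.

ζ = 0.347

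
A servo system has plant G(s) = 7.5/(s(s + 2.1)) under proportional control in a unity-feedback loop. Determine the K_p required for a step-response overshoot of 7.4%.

K_p = 0.361

From %OS = 100·exp(−πζ/√(1−ζ²)) = 7.4%, ζ = −ln(0.074)/√(π²+ln²(0.074)) = 0.6381.
Characteristic equation s² + 2.1s + 7.5K_p = 0 gives ζ = 2.1/(2√(7.5K_p)).
Setting ζ = 0.6381: √(7.5K_p) = 2.1/(2·0.6381) = 1.645, so K_p = 2.708/7.5 = 0.361.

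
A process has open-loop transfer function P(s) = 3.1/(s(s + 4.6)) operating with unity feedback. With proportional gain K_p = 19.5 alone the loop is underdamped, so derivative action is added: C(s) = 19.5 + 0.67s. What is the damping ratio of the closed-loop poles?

Forward path: (19.5 + 0.67s)·3.1/(s(s+4.6)). The closed-loop characteristic equation is s² + (4.6 + 3.1·0.67)s + 3.1·19.5 = 0.
That is s² + 6.677s + 60.45 = 0, so ω_n = 7.775 rad/s and ζ = 6.677/(2·7.775) = 0.4294.

ζ = 0.429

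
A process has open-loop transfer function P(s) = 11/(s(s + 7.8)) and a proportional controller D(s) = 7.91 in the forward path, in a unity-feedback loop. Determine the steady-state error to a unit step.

0

The open loop D(s)P(s) has a pole at the origin (type 1), so the static position error constant is infinite and e_ss = 1/(1+∞) = 0.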